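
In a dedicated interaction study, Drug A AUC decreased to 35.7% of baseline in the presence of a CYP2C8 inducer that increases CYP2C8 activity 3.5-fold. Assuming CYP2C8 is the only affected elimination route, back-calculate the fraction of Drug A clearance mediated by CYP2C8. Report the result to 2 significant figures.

CL'/CL = 1 / 0.357 = 2.801
3.5·fm + (1 − fm) = 2.801
fm = (2.801 − 1) / (3.5 − 1) = 0.72

0.72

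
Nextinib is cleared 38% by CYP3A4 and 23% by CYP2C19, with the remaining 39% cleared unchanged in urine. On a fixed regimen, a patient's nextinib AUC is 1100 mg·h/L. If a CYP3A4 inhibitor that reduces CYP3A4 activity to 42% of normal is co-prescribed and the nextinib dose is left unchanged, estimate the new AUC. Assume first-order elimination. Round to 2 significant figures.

CYP3A4: 0.38 × 0.42 = 0.1596
CYP2C19: 0.23 (unchanged)
Other: 0.39 (unchanged)
New clearance relative to baseline: 0.1596 + 0.23 + 0.39 = 0.7796.
New AUC = baseline ÷ relative clearance = 1100 / 0.7796 = 1.4 × 10³ mg·h/L.

1.4 × 10³ mg·h/L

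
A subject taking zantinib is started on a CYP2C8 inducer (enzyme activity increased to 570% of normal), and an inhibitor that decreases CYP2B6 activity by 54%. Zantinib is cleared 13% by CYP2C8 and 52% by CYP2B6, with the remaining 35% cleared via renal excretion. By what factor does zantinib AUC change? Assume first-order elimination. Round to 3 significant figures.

0.752

The CYP2C8 pathway (13% of clearance) is boosted to 5.7× activity: 0.13 × 5.7 = 0.741.
The CYP2B6 pathway (52% of clearance) is reduced to 0.46× activity: 0.52 × 0.46 = 0.2392.
The remaining 35% of clearance is unaffected.
New clearance relative to baseline: 0.741 + 0.2392 + 0.35 = 1.3302.
Because AUC varies inversely with clearance, the combined effect is 1 / 1.3302 = 0.752.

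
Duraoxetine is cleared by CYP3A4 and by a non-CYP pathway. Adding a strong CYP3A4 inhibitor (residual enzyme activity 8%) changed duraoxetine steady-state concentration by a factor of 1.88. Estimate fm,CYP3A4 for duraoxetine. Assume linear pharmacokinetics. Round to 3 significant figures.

Call the CYP3A4 fraction fm. After the interaction, CL_new/CL_old = fm × 0.08 + (1 − fm).
Steady-state concentration ratio = 1 / (new CL fraction), so new CL fraction = 1 / 1.88 = 0.5319.
fm × 0.08 + 1 − fm = 0.5319  ⇒  fm × (0.08 − 1) = −0.4681  ⇒  fm = 0.509.

0.509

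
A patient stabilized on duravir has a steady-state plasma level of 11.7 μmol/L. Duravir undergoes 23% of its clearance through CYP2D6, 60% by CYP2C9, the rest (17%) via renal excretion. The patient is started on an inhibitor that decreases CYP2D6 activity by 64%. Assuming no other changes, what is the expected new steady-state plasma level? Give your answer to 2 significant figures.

The CYP2D6 pathway (23% of clearance) is reduced to 0.36× activity: 0.23 × 0.36 = 0.0828.
CYP2C9 (60%) and the residual 17% are unaffected.
Relative clearance = 0.0828 + 0.6 + 0.17 = 0.8528.
New steady-state plasma level = baseline ÷ relative clearance = 11.7 / 0.8528 = 14 μmol/L.

14 μmol/L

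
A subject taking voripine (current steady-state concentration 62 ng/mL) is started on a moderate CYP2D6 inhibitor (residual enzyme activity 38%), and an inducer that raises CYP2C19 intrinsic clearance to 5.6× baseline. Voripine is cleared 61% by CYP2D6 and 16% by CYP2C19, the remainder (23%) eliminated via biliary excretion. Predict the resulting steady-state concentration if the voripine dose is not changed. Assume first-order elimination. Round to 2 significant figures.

46 ng/mL

The CYP2D6 pathway (61% of clearance) is reduced to 0.38× activity: 0.61 × 0.38 = 0.2318.
The CYP2C19 pathway (16% of clearance) increases to 5.6× activity: 0.16 × 5.6 = 0.896.
The remaining 23% of clearance is unaffected.
CL_new/CL_old = 0.2318 + 0.896 + 0.23 = 1.3578.
Dividing the baseline by the relative clearance: 62 / 1.3578 = 46 ng/mL.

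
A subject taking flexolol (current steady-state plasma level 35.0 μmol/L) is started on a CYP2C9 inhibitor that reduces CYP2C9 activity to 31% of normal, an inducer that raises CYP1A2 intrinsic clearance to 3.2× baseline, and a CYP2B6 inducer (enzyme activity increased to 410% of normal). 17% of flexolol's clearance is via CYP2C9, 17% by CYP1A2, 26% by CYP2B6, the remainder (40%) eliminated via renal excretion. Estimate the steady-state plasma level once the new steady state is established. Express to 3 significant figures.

The CYP2C9 pathway (17% of clearance) falls to 0.31× activity: 0.17 × 0.31 = 0.0527.
The CYP1A2 pathway (17% of clearance) increases to 3.2× activity: 0.17 × 3.2 = 0.544.
The CYP2B6 pathway (26% of clearance) is boosted to 4.1× activity: 0.26 × 4.1 = 1.066.
The remaining 40% of clearance is unaffected.
CL_new/CL_old = 0.0527 + 0.544 + 1.066 + 0.4 = 2.0627.
Dividing the baseline by the relative clearance: 35.0 / 2.0627 = 17.0 μmol/L.

17.0 μmol/L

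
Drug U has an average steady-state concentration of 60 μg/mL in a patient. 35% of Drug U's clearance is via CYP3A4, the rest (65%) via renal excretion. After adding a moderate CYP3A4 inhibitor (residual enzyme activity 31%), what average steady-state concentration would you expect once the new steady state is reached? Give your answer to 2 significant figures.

The CYP3A4 pathway (35% of clearance) is reduced to 0.31× activity: 0.35 × 0.31 = 0.1085.
The remaining 65% of clearance is unaffected.
Relative clearance = 0.1085 + 0.65 = 0.7585.
With dosing unchanged, average steady-state concentration scales as 1/CL: 60 / 0.7585 = 79 μg/mL.

79 μg/mL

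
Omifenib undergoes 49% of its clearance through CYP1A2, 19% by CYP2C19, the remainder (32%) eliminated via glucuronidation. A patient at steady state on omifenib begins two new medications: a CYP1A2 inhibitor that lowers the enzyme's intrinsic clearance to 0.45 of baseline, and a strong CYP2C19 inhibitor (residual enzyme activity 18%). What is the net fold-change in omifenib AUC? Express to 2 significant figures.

1.7

The CYP1A2 pathway (49% of clearance) is reduced to 0.45× activity: 0.49 × 0.45 = 0.2205.
The CYP2C19 pathway (19% of clearance) falls to 0.18× activity: 0.19 × 0.18 = 0.0342.
The remaining 32% of clearance is unaffected.
Relative clearance = 0.2205 + 0.0342 + 0.32 = 0.5747.
Net AUC ratio = 1 / 0.5747 = 1.7.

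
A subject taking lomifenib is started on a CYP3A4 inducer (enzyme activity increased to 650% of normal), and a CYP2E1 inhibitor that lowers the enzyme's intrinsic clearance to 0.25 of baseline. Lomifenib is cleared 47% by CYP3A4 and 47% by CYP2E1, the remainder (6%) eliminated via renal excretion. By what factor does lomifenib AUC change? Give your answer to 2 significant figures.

0.31

The CYP3A4 pathway (47% of clearance) is boosted to 6.5× activity: 0.47 × 6.5 = 3.055.
The CYP2E1 pathway (47% of clearance) is reduced to 0.25× activity: 0.47 × 0.25 = 0.1175.
The remaining 6% of clearance is unaffected.
Relative clearance = 3.055 + 0.1175 + 0.06 = 3.2325.
Net AUC ratio = 1 / 3.2325 = 0.31.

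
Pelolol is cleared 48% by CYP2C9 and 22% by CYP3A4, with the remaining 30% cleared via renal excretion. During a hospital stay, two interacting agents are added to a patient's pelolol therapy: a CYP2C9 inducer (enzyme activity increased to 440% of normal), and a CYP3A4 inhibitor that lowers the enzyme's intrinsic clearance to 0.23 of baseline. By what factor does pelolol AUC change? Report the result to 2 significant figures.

0.41

CYP2C9: 0.48 × 4.4 = 2.112
CYP3A4: 0.22 × 0.23 = 0.0506
Other: 0.3 (unchanged)
Relative clearance = 2.112 + 0.0506 + 0.3 = 2.4626.
Because AUC varies inversely with clearance, the combined effect is 1 / 2.4626 = 0.41.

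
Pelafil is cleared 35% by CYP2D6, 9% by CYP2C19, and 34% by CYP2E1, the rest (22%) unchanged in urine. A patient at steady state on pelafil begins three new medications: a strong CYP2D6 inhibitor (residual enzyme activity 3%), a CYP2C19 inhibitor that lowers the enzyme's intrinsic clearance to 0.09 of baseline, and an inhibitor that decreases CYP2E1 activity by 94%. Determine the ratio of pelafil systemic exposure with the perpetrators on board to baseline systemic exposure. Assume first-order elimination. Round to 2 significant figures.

3.9

The CYP2D6 pathway (35% of clearance) falls to 0.03× activity: 0.35 × 0.03 = 0.0105.
The CYP2C19 pathway (9% of clearance) drops to 0.09× activity: 0.09 × 0.09 = 0.0081.
The CYP2E1 pathway (34% of clearance) drops to 0.06× activity: 0.34 × 0.06 = 0.0204.
Non-CYP routes (22%) are unchanged.
Relative clearance = 0.0105 + 0.0081 + 0.0204 + 0.22 = 0.259.
Net systemic exposure ratio = 1 / 0.259 = 3.9.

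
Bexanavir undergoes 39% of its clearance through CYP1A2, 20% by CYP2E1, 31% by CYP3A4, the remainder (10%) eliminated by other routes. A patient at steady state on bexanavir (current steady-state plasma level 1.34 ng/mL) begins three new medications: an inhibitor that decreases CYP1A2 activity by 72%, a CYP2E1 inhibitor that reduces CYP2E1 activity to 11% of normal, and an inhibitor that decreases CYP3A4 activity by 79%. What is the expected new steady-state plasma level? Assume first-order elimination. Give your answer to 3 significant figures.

CYP1A2: 0.39 × 0.28 = 0.1092
CYP2E1: 0.2 × 0.11 = 0.022
CYP3A4: 0.31 × 0.21 = 0.0651
Other: 0.1 (unchanged)
Relative clearance = 0.1092 + 0.022 + 0.0651 + 0.1 = 0.2963.
Steady-state plasma level ∝ 1/CL: new value = 1.34 / 0.2963 = 4.52 ng/mL.

4.52 ng/mL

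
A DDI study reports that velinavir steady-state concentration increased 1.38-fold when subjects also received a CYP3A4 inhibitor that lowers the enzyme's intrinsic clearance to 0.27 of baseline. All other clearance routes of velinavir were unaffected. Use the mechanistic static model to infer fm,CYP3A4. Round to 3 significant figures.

Let x = fm,CYP3A4. Because steady-state concentration ∝ 1/CL, relative clearance fell to 1/1.38 = 0.7246.
Only the CYP3A4 route changed, so 0.7246 = x·0.27 + (1 − x), giving x = 0.377.

0.377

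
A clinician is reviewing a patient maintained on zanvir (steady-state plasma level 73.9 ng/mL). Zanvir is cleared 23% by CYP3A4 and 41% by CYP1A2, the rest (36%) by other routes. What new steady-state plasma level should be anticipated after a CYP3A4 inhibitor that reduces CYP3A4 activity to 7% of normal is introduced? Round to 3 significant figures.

94.0 ng/mL

The CYP3A4 pathway (23% of clearance) drops to 0.07× activity: 0.23 × 0.07 = 0.0161.
CYP1A2 (41%) and the residual 36% are unaffected.
CL_new/CL_old = 0.0161 + 0.41 + 0.36 = 0.7861.
New steady-state plasma level = baseline ÷ relative clearance = 73.9 / 0.7861 = 94.0 ng/mL.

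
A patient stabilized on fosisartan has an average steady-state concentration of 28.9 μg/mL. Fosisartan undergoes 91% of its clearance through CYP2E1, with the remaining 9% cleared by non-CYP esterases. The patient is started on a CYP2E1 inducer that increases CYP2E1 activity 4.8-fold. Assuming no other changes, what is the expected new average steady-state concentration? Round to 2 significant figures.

The CYP2E1 pathway (91% of clearance) increases to 4.8× activity: 0.91 × 4.8 = 4.368.
The remaining 9% of clearance is unaffected.
CL_new/CL_old = 4.368 + 0.09 = 4.458.
Average steady-state concentration ∝ 1/CL, so new value = 28.9 / 4.458 = 6.5 μg/mL.

6.5 μg/mL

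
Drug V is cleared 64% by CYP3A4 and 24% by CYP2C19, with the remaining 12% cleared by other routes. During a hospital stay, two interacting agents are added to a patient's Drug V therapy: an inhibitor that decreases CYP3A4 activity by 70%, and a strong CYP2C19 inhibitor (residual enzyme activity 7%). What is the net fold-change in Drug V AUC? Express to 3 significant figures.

CYP3A4: 0.64 × 0.3 = 0.192
CYP2C19: 0.24 × 0.07 = 0.0168
Other: 0.12 (unchanged)
CL_new/CL_old = 0.192 + 0.0168 + 0.12 = 0.3288.
AUC ∝ 1/CL: fold-change = 1 / 0.3288 = 3.04.

3.04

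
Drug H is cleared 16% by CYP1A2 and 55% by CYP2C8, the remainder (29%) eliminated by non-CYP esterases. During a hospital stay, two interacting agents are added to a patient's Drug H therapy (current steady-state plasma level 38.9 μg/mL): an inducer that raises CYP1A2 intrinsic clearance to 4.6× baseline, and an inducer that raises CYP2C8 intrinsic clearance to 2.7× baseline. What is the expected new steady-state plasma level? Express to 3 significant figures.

15.5 μg/mL

CYP1A2: 0.16 × 4.6 = 0.736
CYP2C8: 0.55 × 2.7 = 1.485
Other: 0.29 (unchanged)
New clearance relative to baseline: 0.736 + 1.485 + 0.29 = 2.511.
Steady-state plasma level ∝ 1/CL: new value = 38.9 / 2.511 = 15.5 μg/mL.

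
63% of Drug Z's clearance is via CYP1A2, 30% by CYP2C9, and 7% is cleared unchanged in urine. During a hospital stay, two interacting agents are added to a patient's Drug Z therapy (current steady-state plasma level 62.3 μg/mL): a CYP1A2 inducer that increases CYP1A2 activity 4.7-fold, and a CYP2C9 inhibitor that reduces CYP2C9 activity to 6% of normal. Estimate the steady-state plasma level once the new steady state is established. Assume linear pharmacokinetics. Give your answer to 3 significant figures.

20.4 μg/mL

CYP1A2: 0.63 × 4.7 = 2.961
CYP2C9: 0.3 × 0.06 = 0.018
Other: 0.07 (unchanged)
New clearance relative to baseline: 2.961 + 0.018 + 0.07 = 3.049.
New steady-state plasma level = 62.3 / 3.049 = 20.4 μg/mL (concentration scales inversely with clearance).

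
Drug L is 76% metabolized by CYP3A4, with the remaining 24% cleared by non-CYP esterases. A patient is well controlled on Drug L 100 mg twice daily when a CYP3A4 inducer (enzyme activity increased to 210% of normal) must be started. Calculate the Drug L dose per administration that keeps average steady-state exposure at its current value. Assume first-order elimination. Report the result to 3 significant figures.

The CYP3A4 pathway (76% of clearance) is boosted to 2.1× activity: 0.76 × 2.1 = 1.596.
Non-CYP routes (24%) are unchanged.
Relative clearance = 1.596 + 0.24 = 1.836.
To maintain the same steady-state level, dose must scale with clearance: new dose = 100 × 1.836 = 184 mg.

184 mg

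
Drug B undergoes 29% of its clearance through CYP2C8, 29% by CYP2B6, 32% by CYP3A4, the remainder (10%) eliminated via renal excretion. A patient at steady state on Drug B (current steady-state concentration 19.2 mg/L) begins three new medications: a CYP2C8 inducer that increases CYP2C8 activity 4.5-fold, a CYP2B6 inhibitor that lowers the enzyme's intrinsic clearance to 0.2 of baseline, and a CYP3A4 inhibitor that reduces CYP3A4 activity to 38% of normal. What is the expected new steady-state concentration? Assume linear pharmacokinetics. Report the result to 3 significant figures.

The CYP2C8 pathway (29% of clearance) rises to 4.5× activity: 0.29 × 4.5 = 1.305.
The CYP2B6 pathway (29% of clearance) is reduced to 0.2× activity: 0.29 × 0.2 = 0.058.
The CYP3A4 pathway (32% of clearance) is reduced to 0.38× activity: 0.32 × 0.38 = 0.1216.
The remaining 10% of clearance is unaffected.
Relative clearance = 1.305 + 0.058 + 0.1216 + 0.1 = 1.5846.
Dividing the baseline by the relative clearance: 19.2 / 1.5846 = 12.1 mg/L.

12.1 mg/L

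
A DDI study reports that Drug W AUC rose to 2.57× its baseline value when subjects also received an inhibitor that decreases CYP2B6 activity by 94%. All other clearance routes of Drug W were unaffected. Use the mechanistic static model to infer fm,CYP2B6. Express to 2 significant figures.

0.65

Call the CYP2B6 fraction fm. After the interaction, CL_new/CL_old = fm × 0.06 + (1 − fm).
AUC ratio = 1 / (new CL fraction), so new CL fraction = 1 / 2.57 = 0.3891.
fm × 0.06 + 1 − fm = 0.3891  ⇒  fm × (0.06 − 1) = −0.6109  ⇒  fm = 0.65.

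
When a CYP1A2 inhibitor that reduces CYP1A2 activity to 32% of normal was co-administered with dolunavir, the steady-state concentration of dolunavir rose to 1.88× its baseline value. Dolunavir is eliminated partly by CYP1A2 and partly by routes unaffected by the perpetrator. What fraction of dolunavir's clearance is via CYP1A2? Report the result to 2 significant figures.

Let fm be the CYP1A2 fraction. New clearance relative to baseline = fm × 0.32 + (1 − fm).
Steady-state concentration ratio = 1 / (new CL fraction), so new CL fraction = 1 / 1.88 = 0.5319.
fm × 0.32 + 1 − fm = 0.5319  ⇒  fm × (0.32 − 1) = −0.4681  ⇒  fm = 0.69.

0.69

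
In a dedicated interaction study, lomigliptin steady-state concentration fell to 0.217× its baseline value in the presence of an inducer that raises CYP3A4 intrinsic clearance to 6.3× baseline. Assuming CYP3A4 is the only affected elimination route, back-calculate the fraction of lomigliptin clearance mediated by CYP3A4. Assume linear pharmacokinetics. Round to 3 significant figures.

CL'/CL = 1 / 0.217 = 4.608
6.3·fm + (1 − fm) = 4.608
fm = (4.608 − 1) / (6.3 − 1) = 0.681

0.681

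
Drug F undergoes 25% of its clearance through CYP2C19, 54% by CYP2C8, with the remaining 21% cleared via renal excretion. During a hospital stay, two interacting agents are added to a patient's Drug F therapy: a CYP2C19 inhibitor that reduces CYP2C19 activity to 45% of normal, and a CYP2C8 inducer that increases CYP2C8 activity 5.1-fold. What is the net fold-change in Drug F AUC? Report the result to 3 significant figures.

0.325

The CYP2C19 pathway (25% of clearance) falls to 0.45× activity: 0.25 × 0.45 = 0.1125.
The CYP2C8 pathway (54% of clearance) increases to 5.1× activity: 0.54 × 5.1 = 2.754.
Non-CYP routes (21%) are unchanged.
Relative clearance = 0.1125 + 2.754 + 0.21 = 3.0765.
AUC ∝ 1/CL: fold-change = 1 / 3.0765 = 0.325.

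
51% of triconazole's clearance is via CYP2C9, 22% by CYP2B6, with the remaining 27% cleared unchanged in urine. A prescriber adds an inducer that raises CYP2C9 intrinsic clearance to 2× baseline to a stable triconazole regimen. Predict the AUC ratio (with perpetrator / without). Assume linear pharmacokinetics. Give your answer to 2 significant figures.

The CYP2C9 pathway (51% of clearance) rises to 2× activity: 0.51 × 2 = 1.02.
CYP2B6 (22%) and the residual 27% are unaffected.
New clearance relative to baseline: 1.02 + 0.22 + 0.27 = 1.51.
Since AUC ∝ 1/CL, the ratio is 1 / 1.51 = 0.66.

0.66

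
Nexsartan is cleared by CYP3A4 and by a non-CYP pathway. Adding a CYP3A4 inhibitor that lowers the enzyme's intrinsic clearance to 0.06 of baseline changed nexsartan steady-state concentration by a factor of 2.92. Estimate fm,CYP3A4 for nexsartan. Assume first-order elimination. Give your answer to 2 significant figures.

CL'/CL = 1 / 2.92 = 0.3425
0.06·fm + (1 − fm) = 0.3425
fm = (0.3425 − 1) / (0.06 − 1) = 0.70

0.70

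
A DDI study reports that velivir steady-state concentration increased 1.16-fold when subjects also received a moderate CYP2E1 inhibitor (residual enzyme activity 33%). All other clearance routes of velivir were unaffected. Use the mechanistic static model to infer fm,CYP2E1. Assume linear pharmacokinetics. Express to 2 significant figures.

CL'/CL = 1 / 1.16 = 0.8621
0.33·fm + (1 − fm) = 0.8621
fm = (0.8621 − 1) / (0.33 − 1) = 0.21

0.21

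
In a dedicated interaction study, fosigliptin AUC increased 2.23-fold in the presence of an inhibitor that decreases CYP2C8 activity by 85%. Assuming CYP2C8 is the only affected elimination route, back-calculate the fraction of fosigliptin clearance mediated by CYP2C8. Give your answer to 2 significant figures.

Write x for the fraction cleared via CYP2C8. The observed AUC change means clearance fell to 1/2.23 = 0.4484 of baseline.
Only the CYP2C8 route changed, so 0.4484 = x·0.15 + (1 − x), giving x = 0.65.

0.65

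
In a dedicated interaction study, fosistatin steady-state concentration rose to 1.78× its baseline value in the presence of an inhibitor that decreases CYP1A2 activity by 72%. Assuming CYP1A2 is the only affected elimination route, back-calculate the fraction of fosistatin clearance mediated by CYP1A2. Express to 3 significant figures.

0.609

CL'/CL = 1 / 1.78 = 0.5618
0.28·fm + (1 − fm) = 0.5618
fm = (0.5618 − 1) / (0.28 − 1) = 0.609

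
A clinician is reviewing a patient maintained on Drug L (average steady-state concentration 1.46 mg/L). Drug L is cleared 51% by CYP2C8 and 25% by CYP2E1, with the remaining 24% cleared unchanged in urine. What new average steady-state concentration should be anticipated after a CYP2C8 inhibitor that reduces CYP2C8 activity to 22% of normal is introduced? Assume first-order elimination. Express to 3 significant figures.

The CYP2C8 pathway (51% of clearance) falls to 0.22× activity: 0.51 × 0.22 = 0.1122.
CYP2E1 (25%) and the residual 24% are unaffected.
CL_new/CL_old = 0.1122 + 0.25 + 0.24 = 0.6022.
New average steady-state concentration = baseline ÷ relative clearance = 1.46 / 0.6022 = 2.42 mg/L.

2.42 mg/L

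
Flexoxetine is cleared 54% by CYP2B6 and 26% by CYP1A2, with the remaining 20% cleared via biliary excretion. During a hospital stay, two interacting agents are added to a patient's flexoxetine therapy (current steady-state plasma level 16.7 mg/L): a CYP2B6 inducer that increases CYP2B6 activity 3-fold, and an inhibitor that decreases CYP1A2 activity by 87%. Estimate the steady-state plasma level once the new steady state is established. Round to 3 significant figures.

The CYP2B6 pathway (54% of clearance) rises to 3× activity: 0.54 × 3 = 1.62.
The CYP1A2 pathway (26% of clearance) is reduced to 0.13× activity: 0.26 × 0.13 = 0.0338.
Non-CYP routes (20%) are unchanged.
CL_new/CL_old = 1.62 + 0.0338 + 0.2 = 1.8538.
New steady-state plasma level = 16.7 / 1.8538 = 9.01 mg/L (concentration scales inversely with clearance).

9.01 mg/L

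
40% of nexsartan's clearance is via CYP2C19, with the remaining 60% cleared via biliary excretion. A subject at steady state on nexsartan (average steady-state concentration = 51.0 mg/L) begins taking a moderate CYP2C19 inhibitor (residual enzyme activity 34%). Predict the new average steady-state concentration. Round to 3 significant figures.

69.3 mg/L

CYP2C19: 0.4 × 0.34 = 0.136
Other: 0.6 (unchanged)
CL_new/CL_old = 0.136 + 0.6 = 0.736.
With dosing unchanged, average steady-state concentration scales as 1/CL: 51.0 / 0.736 = 69.3 mg/L.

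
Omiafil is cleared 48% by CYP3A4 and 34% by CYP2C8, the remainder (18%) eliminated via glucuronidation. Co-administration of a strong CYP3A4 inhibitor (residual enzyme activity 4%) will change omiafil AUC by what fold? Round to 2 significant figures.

The CYP3A4 pathway (48% of clearance) is reduced to 0.04× activity: 0.48 × 0.04 = 0.0192.
CYP2C8 (34%) and the residual 18% are unaffected.
CL_new/CL_old = 0.0192 + 0.34 + 0.18 = 0.5392.
AUC ratio = CL_old/CL_new = 1 / 0.5392 = 1.9.

1.9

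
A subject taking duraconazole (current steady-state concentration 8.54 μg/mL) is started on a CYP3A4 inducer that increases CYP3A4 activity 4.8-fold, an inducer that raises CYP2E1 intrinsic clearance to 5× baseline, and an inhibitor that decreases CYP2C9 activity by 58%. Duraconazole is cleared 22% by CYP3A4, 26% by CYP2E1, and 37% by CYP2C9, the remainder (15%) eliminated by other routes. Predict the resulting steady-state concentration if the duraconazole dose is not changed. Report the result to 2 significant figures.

CYP3A4: 0.22 × 4.8 = 1.056
CYP2E1: 0.26 × 5 = 1.3
CYP2C9: 0.37 × 0.42 = 0.1554
Other: 0.15 (unchanged)
New clearance relative to baseline: 1.056 + 1.3 + 0.1554 + 0.15 = 2.6614.
New steady-state concentration = 8.54 / 2.6614 = 3.2 μg/mL (concentration scales inversely with clearance).

3.2 μg/mL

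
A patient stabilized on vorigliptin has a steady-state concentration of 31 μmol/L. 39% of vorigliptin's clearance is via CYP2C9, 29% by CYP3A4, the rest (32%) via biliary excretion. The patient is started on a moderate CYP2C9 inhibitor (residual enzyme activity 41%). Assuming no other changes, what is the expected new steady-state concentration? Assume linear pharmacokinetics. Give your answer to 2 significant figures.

40 μmol/L

The CYP2C9 pathway (39% of clearance) is reduced to 0.41× activity: 0.39 × 0.41 = 0.1599.
CYP3A4 (29%) and the residual 32% are unaffected.
CL_new/CL_old = 0.1599 + 0.29 + 0.32 = 0.7699.
Steady-state concentration ∝ 1/CL, so new value = 31 / 0.7699 = 40 μmol/L.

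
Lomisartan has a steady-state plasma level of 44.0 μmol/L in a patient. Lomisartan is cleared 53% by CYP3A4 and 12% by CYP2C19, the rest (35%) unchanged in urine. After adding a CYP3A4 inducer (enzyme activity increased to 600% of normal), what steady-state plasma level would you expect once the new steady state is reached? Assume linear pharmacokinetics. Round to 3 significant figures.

The CYP3A4 pathway (53% of clearance) rises to 6× activity: 0.53 × 6 = 3.18.
CYP2C19 (12%) and the residual 35% are unaffected.
New clearance relative to baseline: 3.18 + 0.12 + 0.35 = 3.65.
With dosing unchanged, steady-state plasma level scales as 1/CL: 44.0 / 3.65 = 12.1 μmol/L.

12.1 μmol/L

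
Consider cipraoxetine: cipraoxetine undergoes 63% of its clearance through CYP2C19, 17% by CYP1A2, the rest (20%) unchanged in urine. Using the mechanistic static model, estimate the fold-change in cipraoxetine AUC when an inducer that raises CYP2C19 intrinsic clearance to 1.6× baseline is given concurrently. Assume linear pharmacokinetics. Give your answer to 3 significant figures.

0.726

CYP2C19: 0.63 × 1.6 = 1.008
CYP1A2: 0.17 (unchanged)
Other: 0.2 (unchanged)
New clearance relative to baseline: 1.008 + 0.17 + 0.2 = 1.378.
AUC ratio = CL_old/CL_new = 1 / 1.378 = 0.726.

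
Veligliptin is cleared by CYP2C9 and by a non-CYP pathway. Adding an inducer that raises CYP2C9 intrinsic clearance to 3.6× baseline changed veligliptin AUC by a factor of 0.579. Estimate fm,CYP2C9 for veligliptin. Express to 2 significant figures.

0.28

Let x = fm,CYP2C9. Because AUC ∝ 1/CL, relative clearance rose to 1/0.579 = 1.727.
Setting x·3.6 + (1 − x) = 1.727 and solving: x = (1.727 − 1)/(3.6 − 1) = 0.28.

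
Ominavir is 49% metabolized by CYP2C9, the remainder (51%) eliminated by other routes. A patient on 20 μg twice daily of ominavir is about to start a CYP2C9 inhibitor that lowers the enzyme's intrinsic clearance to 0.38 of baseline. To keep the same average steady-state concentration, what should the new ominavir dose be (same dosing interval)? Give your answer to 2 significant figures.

The CYP2C9 pathway (49% of clearance) falls to 0.38× activity: 0.49 × 0.38 = 0.1862.
Non-CYP routes (51%) are unchanged.
New clearance relative to baseline: 0.1862 + 0.51 = 0.6962.
Css,avg = (dose rate)/CL, so holding Css fixed requires dose ∝ CL: 20 × 0.6962 = 14 μg.

14 μg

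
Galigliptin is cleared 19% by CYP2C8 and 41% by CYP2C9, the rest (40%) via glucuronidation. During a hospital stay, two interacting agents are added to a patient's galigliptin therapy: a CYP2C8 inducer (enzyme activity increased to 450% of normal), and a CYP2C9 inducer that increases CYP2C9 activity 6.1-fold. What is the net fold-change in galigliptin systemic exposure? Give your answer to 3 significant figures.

0.266

CYP2C8: 0.19 × 4.5 = 0.855
CYP2C9: 0.41 × 6.1 = 2.501
Other: 0.4 (unchanged)
New clearance relative to baseline: 0.855 + 2.501 + 0.4 = 3.756.
Because systemic exposure varies inversely with clearance, the combined effect is 1 / 3.756 = 0.266.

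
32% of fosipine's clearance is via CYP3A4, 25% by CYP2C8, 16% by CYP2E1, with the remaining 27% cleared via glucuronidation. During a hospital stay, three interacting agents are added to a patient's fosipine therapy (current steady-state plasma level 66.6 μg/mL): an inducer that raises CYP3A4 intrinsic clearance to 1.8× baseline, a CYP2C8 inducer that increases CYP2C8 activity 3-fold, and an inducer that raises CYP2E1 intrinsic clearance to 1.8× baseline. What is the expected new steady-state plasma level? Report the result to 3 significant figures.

35.4 μg/mL

The CYP3A4 pathway (32% of clearance) rises to 1.8× activity: 0.32 × 1.8 = 0.576.
The CYP2C8 pathway (25% of clearance) is boosted to 3× activity: 0.25 × 3 = 0.75.
The CYP2E1 pathway (16% of clearance) rises to 1.8× activity: 0.16 × 1.8 = 0.288.
The remaining 27% of clearance is unaffected.
Relative clearance = 0.576 + 0.75 + 0.288 + 0.27 = 1.884.
Steady-state plasma level ∝ 1/CL: new value = 66.6 / 1.884 = 35.4 μg/mL.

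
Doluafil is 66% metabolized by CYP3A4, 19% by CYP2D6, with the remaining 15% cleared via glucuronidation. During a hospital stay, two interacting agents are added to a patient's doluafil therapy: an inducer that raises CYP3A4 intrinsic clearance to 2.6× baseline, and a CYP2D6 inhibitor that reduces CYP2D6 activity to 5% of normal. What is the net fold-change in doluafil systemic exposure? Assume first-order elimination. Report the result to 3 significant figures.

0.533

CYP3A4: 0.66 × 2.6 = 1.716
CYP2D6: 0.19 × 0.05 = 0.0095
Other: 0.15 (unchanged)
Relative clearance = 1.716 + 0.0095 + 0.15 = 1.8755.
Net systemic exposure ratio = 1 / 1.8755 = 0.533.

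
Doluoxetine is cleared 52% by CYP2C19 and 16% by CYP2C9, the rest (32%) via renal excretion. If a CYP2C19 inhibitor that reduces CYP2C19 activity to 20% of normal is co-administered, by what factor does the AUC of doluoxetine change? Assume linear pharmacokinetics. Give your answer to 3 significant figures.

The CYP2C19 pathway (52% of clearance) falls to 0.2× activity: 0.52 × 0.2 = 0.104.
CYP2C9 (16%) and the residual 32% are unaffected.
Relative clearance = 0.104 + 0.16 + 0.32 = 0.584.
AUC ratio = CL_old/CL_new = 1 / 0.584 = 1.71.

1.71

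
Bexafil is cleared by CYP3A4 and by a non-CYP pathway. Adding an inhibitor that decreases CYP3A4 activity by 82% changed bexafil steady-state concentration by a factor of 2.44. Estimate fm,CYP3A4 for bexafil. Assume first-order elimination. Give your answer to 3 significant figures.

0.720

CL'/CL = 1 / 2.44 = 0.4098
0.18·fm + (1 − fm) = 0.4098
fm = (0.4098 − 1) / (0.18 − 1) = 0.720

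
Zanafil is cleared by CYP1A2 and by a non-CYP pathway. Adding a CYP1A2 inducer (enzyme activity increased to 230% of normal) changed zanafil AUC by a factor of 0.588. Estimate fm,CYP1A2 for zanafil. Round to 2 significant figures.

Let x = fm,CYP1A2. Because AUC ∝ 1/CL, relative clearance rose to 1/0.588 = 1.701.
Only the CYP1A2 route changed, so 1.701 = x·2.3 + (1 − x), giving x = 0.54.

0.54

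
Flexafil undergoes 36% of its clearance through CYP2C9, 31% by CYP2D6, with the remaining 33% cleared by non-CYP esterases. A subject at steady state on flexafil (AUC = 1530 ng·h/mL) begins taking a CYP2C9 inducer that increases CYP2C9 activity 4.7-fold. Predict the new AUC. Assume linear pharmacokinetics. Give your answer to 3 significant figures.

The CYP2C9 pathway (36% of clearance) is boosted to 4.7× activity: 0.36 × 4.7 = 1.692.
CYP2D6 (31%) and the residual 33% are unaffected.
CL_new/CL_old = 1.692 + 0.31 + 0.33 = 2.332.
AUC ∝ 1/CL, so new value = 1530 / 2.332 = 656 ng·h/mL.

656 ng·h/mL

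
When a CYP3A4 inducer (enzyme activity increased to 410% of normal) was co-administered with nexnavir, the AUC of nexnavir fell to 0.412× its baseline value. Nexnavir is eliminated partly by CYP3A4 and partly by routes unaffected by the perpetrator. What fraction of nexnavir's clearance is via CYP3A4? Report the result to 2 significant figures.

Let x = fm,CYP3A4. Because AUC ∝ 1/CL, relative clearance rose to 1/0.412 = 2.427.
Only the CYP3A4 route changed, so 2.427 = x·4.1 + (1 − x), giving x = 0.46.

0.46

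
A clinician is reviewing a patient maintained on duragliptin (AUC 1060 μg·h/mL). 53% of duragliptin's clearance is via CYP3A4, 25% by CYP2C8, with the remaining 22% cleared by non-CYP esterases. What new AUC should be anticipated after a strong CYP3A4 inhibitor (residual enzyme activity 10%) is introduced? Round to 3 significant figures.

CYP3A4: 0.53 × 0.1 = 0.053
CYP2C8: 0.25 (unchanged)
Other: 0.22 (unchanged)
Relative clearance = 0.053 + 0.25 + 0.22 = 0.523.
AUC ∝ 1/CL, so new value = 1060 / 0.523 = 2.03 × 10³ μg·h/mL.

2.03 × 10³ μg·h/mL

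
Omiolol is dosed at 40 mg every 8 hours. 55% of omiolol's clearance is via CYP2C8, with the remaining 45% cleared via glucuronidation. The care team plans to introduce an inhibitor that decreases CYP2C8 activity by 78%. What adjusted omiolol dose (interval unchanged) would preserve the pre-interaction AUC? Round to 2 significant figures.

The CYP2C8 pathway (55% of clearance) drops to 0.22× activity: 0.55 × 0.22 = 0.121.
The remaining 45% of clearance is unaffected.
Relative clearance = 0.121 + 0.45 = 0.571.
Exposure is unchanged when dose changes in proportion to clearance. New dose = 40 mg × 0.571 = 23 mg.

23 mg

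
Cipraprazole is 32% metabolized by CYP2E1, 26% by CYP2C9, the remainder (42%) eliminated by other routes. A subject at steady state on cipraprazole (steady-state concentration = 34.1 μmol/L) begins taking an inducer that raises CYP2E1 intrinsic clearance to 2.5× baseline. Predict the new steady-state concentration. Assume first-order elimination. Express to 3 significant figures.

The CYP2E1 pathway (32% of clearance) is boosted to 2.5× activity: 0.32 × 2.5 = 0.8.
CYP2C9 (26%) and the residual 42% are unaffected.
Relative clearance = 0.8 + 0.26 + 0.42 = 1.48.
New steady-state concentration = baseline ÷ relative clearance = 34.1 / 1.48 = 23.0 μmol/L.

23.0 μmol/L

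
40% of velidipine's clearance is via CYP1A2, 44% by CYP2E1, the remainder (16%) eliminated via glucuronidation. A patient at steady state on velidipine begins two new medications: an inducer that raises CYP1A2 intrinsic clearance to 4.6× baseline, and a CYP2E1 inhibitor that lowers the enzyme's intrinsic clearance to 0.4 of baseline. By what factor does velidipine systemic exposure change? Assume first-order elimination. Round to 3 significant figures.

0.460

CYP1A2: 0.4 × 4.6 = 1.84
CYP2E1: 0.44 × 0.4 = 0.176
Other: 0.16 (unchanged)
New clearance relative to baseline: 1.84 + 0.176 + 0.16 = 2.176.
Because systemic exposure varies inversely with clearance, the combined effect is 1 / 2.176 = 0.460.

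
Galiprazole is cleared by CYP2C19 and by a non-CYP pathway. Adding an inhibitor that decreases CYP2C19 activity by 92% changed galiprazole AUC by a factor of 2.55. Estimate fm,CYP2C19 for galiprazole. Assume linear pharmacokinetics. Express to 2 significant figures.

Let fm be the CYP2C19 fraction. New clearance relative to baseline = fm × 0.08 + (1 − fm).
AUC ratio = 1 / (new CL fraction), so new CL fraction = 1 / 2.55 = 0.3922.
fm × 0.08 + 1 − fm = 0.3922  ⇒  fm × (0.08 − 1) = −0.6078  ⇒  fm = 0.66.

0.66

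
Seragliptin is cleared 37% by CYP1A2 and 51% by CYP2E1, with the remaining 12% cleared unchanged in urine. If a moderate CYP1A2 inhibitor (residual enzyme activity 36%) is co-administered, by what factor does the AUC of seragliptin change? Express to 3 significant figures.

The CYP1A2 pathway (37% of clearance) falls to 0.36× activity: 0.37 × 0.36 = 0.1332.
CYP2E1 (51%) and the residual 12% are unaffected.
New clearance relative to baseline: 0.1332 + 0.51 + 0.12 = 0.7632.
Since AUC ∝ 1/CL, the ratio is 1 / 0.7632 = 1.31.

1.31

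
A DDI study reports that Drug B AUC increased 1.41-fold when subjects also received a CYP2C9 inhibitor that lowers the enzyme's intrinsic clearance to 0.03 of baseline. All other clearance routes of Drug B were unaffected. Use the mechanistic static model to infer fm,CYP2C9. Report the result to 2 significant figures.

Let fm be the CYP2C9 fraction. New clearance relative to baseline = fm × 0.03 + (1 − fm).
AUC ratio = 1 / (new CL fraction), so new CL fraction = 1 / 1.41 = 0.7092.
fm × 0.03 + 1 − fm = 0.7092  ⇒  fm × (0.03 − 1) = −0.2908  ⇒  fm = 0.30.

0.30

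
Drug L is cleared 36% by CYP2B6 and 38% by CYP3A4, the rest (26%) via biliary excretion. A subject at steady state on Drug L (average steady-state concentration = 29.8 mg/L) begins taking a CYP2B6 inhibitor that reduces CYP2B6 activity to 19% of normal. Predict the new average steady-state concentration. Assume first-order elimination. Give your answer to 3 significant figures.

42.1 mg/L

The CYP2B6 pathway (36% of clearance) is reduced to 0.19× activity: 0.36 × 0.19 = 0.0684.
CYP3A4 (38%) and the residual 26% are unaffected.
New clearance relative to baseline: 0.0684 + 0.38 + 0.26 = 0.7084.
Average steady-state concentration ∝ 1/CL, so new value = 29.8 / 0.7084 = 42.1 mg/L.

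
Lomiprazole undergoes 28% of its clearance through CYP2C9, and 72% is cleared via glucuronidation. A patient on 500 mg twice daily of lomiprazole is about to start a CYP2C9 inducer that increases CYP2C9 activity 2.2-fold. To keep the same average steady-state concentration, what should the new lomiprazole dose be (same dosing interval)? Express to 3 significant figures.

The CYP2C9 pathway (28% of clearance) is boosted to 2.2× activity: 0.28 × 2.2 = 0.616.
Non-CYP routes (72%) are unchanged.
New clearance relative to baseline: 0.616 + 0.72 = 1.336.
To maintain the same steady-state level, dose must scale with clearance: new dose = 500 × 1.336 = 668 mg.

668 mg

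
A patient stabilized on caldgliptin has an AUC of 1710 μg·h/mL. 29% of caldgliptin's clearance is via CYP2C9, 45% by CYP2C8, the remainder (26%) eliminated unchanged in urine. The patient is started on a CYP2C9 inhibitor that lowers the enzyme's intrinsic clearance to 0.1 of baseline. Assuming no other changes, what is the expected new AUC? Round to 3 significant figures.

The CYP2C9 pathway (29% of clearance) falls to 0.1× activity: 0.29 × 0.1 = 0.029.
CYP2C8 (45%) and the residual 26% are unaffected.
CL_new/CL_old = 0.029 + 0.45 + 0.26 = 0.739.
New AUC = baseline ÷ relative clearance = 1710 / 0.739 = 2.31 × 10³ μg·h/mL.

2.31 × 10³ μg·h/mL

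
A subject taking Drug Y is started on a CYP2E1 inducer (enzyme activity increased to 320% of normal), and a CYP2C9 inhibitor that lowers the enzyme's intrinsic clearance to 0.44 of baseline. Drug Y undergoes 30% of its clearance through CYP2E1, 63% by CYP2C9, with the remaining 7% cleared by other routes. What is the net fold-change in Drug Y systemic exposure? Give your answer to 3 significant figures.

The CYP2E1 pathway (30% of clearance) increases to 3.2× activity: 0.3 × 3.2 = 0.96.
The CYP2C9 pathway (63% of clearance) is reduced to 0.44× activity: 0.63 × 0.44 = 0.2772.
The remaining 7% of clearance is unaffected.
New clearance relative to baseline: 0.96 + 0.2772 + 0.07 = 1.3072.
Systemic exposure ∝ 1/CL: fold-change = 1 / 1.3072 = 0.765.

0.765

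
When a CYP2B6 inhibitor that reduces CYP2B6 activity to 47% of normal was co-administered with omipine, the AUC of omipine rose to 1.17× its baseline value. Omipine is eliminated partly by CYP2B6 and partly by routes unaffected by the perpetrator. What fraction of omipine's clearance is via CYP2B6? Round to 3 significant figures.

0.274

Call the CYP2B6 fraction fm. After the interaction, CL_new/CL_old = fm × 0.47 + (1 − fm).
AUC ratio = 1 / (new CL fraction), so new CL fraction = 1 / 1.17 = 0.8547.
fm × 0.47 + 1 − fm = 0.8547  ⇒  fm × (0.47 − 1) = −0.1453  ⇒  fm = 0.274.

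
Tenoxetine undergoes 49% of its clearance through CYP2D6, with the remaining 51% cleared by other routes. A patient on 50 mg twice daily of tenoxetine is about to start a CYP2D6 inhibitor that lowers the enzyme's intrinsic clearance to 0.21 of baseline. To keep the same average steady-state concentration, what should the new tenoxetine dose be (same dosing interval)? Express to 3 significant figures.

30.6 mg

The CYP2D6 pathway (49% of clearance) is reduced to 0.21× activity: 0.49 × 0.21 = 0.1029.
The remaining 51% of clearance is unaffected.
Relative clearance = 0.1029 + 0.51 = 0.6129.
Exposure is unchanged when dose changes in proportion to clearance. New dose = 50 mg × 0.6129 = 30.6 mg.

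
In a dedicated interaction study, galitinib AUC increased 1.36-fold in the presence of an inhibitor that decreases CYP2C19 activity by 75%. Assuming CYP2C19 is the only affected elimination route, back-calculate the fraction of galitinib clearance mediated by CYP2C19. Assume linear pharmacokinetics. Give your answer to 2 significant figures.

Let x = fm,CYP2C19. Because AUC ∝ 1/CL, relative clearance fell to 1/1.36 = 0.7353.
Only the CYP2C19 route changed, so 0.7353 = x·0.25 + (1 − x), giving x = 0.35.

0.35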